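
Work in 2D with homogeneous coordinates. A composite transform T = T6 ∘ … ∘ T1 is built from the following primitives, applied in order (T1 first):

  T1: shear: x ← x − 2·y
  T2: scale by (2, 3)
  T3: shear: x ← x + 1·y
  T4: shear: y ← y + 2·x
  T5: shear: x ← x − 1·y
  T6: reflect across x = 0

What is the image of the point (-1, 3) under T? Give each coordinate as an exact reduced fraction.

T(p) = (4, -1)

T1 shear: x ← x − 2·y: (-1, 3) → (-7, 3)
T2 scale by (2, 3): (-7, 3) → (-14, 9)
T3 shear: x ← x + 1·y: (-14, 9) → (-5, 9)
T4 shear: y ← y + 2·x: (-5, 9) → (-5, -1)
T5 shear: x ← x − 1·y: (-5, -1) → (-4, -1)
T6 reflect across x = 0: (-4, -1) → (4, -1)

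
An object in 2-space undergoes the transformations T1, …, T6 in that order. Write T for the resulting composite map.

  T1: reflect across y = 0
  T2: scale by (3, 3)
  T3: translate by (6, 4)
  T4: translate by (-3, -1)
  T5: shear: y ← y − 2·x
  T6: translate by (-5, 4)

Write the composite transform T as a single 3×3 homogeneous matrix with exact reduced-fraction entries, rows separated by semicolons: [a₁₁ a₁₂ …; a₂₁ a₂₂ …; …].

T = [3 0 -2; -6 -3 1; 0 0 1]

T1 = [1 0 0; 0 -1 0; 0 0 1]
T2·T1 = [3 0 0; 0 -3 0; 0 0 1]
T3·…·T1 = [3 0 6; 0 -3 4; 0 0 1]
T4·…·T1 = [3 0 3; 0 -3 3; 0 0 1]
T5·…·T1 = [3 0 3; -6 -3 -3; 0 0 1]
T6·…·T1 = [3 0 -2; -6 -3 1; 0 0 1]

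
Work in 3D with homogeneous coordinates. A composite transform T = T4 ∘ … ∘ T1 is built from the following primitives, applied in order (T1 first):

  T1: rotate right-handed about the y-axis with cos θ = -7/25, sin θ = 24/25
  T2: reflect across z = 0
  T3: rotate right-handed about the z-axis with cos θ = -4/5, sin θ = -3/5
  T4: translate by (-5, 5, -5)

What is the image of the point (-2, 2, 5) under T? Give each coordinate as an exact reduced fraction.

T(p) = (-1011/125, 23/125, -138/25)

T1 rotate right-handed about the y-axis with cos θ = -7/25, sin θ = 24/25: (-2, 2, 5) → (134/25, 2, 13/25)
T2 reflect across z = 0: (134/25, 2, 13/25) → (134/25, 2, -13/25)
T3 rotate right-handed about the z-axis with cos θ = -4/5, sin θ = -3/5: (134/25, 2, -13/25) → (-386/125, -602/125, -13/25)
T4 translate by (-5, 5, -5): (-386/125, -602/125, -13/25) → (-1011/125, 23/125, -138/25)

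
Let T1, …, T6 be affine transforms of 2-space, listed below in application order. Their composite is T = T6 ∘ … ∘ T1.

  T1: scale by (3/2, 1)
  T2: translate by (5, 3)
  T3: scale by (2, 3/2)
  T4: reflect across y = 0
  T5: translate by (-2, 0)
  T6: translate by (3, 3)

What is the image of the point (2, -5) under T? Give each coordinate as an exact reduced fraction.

T1 scale by (3/2, 1): (2, -5) → (3, -5)
T2 translate by (5, 3): (3, -5) → (8, -2)
T3 scale by (2, 3/2): (8, -2) → (16, -3)
T4 reflect across y = 0: (16, -3) → (16, 3)
T5 translate by (-2, 0): (16, 3) → (14, 3)
T6 translate by (3, 3): (14, 3) → (17, 6)

T(p) = (17, 6)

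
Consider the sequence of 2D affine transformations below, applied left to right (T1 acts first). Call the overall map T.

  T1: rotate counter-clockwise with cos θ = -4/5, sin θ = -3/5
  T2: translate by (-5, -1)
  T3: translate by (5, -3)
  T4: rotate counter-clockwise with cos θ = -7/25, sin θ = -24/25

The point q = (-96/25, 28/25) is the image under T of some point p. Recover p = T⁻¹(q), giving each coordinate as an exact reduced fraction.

p = (0, 0)

T1 = [-4/5 3/5 0; -3/5 -4/5 0; 0 0 1]
T2·T1 = [-4/5 3/5 -5; -3/5 -4/5 -1; 0 0 1]
T3·…·T1 = [-4/5 3/5 0; -3/5 -4/5 -4; 0 0 1]
T4·…·T1 = [-44/125 -117/125 -96/25; 117/125 -44/125 28/25; 0 0 1]
det M = 1; M⁻¹ = [-44/125 117/125 -12/5; -117/125 -44/125 -16/5; 0 0 1]
M⁻¹ · (-96/25, 28/25)ᵀ = (0, 0)ᵀ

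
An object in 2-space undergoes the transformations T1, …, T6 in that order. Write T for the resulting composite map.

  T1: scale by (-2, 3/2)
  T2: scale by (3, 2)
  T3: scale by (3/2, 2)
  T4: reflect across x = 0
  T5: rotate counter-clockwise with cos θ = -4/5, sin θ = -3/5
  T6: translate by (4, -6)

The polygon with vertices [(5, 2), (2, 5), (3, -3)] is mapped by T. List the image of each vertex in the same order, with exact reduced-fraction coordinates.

image vertices: (-124/5, -213/5), (38/5, -204/5), (-142/5, -39/5)

T1 scale by (-2, 3/2): (5, 2) → (-10, 3); (2, 5) → (-4, 15/2); (3, -3) → (-6, -9/2)
T2 scale by (3, 2): (-10, 3) → (-30, 6); (-4, 15/2) → (-12, 15); (-6, -9/2) → (-18, -9)
T3 scale by (3/2, 2): (-30, 6) → (-45, 12); (-12, 15) → (-18, 30); (-18, -9) → (-27, -18)
T4 reflect across x = 0: (-45, 12) → (45, 12); (-18, 30) → (18, 30); (-27, -18) → (27, -18)
T5 rotate counter-clockwise with cos θ = -4/5, sin θ = -3/5: (45, 12) → (-144/5, -183/5); (18, 30) → (18/5, -174/5); (27, -18) → (-162/5, -9/5)
T6 translate by (4, -6): (-144/5, -183/5) → (-124/5, -213/5); (18/5, -174/5) → (38/5, -204/5); (-162/5, -9/5) → (-142/5, -39/5)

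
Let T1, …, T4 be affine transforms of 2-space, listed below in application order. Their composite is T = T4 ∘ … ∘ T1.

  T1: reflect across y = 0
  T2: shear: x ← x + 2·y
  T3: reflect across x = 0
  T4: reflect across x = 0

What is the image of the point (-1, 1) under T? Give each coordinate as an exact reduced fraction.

T1 reflect across y = 0: (-1, 1) → (-1, -1)
T2 shear: x ← x + 2·y: (-1, -1) → (-3, -1)
T3 reflect across x = 0: (-3, -1) → (3, -1)
T4 reflect across x = 0: (3, -1) → (-3, -1)

T(p) = (-3, -1)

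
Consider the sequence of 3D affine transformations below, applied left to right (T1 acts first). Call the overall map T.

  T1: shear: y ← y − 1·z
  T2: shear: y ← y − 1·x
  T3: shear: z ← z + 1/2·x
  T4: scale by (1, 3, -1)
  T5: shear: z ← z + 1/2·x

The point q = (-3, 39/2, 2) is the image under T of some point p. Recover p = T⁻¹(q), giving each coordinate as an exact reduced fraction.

T1 = [1 0 0 0; 0 1 -1 0; 0 0 1 0; 0 0 0 1]
T2·T1 = [1 0 0 0; -1 1 -1 0; 0 0 1 0; 0 0 0 1]
T3·…·T1 = [1 0 0 0; -1 1 -1 0; 1/2 0 1 0; 0 0 0 1]
T4·…·T1 = [1 0 0 0; -3 3 -3 0; -1/2 0 -1 0; 0 0 0 1]
T5·…·T1 = [1 0 0 0; -3 3 -3 0; 0 0 -1 0; 0 0 0 1]
det M = -3; M⁻¹ = [1 0 0 0; 1 1/3 -1 0; 0 0 -1 0; 0 0 0 1]
M⁻¹ · (-3, 39/2, 2)ᵀ = (-3, 3/2, -2)ᵀ

p = (-3, 3/2, -2)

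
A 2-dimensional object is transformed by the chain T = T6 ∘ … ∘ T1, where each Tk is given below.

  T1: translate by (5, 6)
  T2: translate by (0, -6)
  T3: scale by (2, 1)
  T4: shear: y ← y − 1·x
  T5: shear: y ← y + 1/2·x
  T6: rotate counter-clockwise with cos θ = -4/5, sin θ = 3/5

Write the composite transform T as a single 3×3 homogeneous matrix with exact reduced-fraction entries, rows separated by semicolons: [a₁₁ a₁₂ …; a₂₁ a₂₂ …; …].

T = [-1 -3/5 -5; 2 -4/5 10; 0 0 1]

T1 = [1 0 5; 0 1 6; 0 0 1]
T2·T1 = [1 0 5; 0 1 0; 0 0 1]
T3·…·T1 = [2 0 10; 0 1 0; 0 0 1]
T4·…·T1 = [2 0 10; -2 1 -10; 0 0 1]
T5·…·T1 = [2 0 10; -1 1 -5; 0 0 1]
T6·…·T1 = [-1 -3/5 -5; 2 -4/5 10; 0 0 1]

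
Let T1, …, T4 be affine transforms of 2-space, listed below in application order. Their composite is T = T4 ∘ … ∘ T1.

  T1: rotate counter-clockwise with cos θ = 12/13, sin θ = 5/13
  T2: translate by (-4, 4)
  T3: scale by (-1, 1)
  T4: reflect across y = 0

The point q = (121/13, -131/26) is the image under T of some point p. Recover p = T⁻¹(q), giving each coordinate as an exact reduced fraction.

T1 = [12/13 -5/13 0; 5/13 12/13 0; 0 0 1]
T2·T1 = [12/13 -5/13 -4; 5/13 12/13 4; 0 0 1]
T3·…·T1 = [-12/13 5/13 4; 5/13 12/13 4; 0 0 1]
T4·…·T1 = [-12/13 5/13 4; -5/13 -12/13 -4; 0 0 1]
det M = 1; M⁻¹ = [-12/13 -5/13 28/13; 5/13 -12/13 -68/13; 0 0 1]
M⁻¹ · (121/13, -131/26)ᵀ = (-9/2, 3)ᵀ

p = (-9/2, 3)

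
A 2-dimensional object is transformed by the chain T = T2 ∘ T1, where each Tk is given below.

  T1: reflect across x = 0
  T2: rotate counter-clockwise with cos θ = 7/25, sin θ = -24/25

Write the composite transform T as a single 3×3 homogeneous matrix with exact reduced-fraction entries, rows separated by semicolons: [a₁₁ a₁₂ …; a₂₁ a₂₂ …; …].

T1 = [-1 0 0; 0 1 0; 0 0 1]
T2·T1 = [-7/25 24/25 0; 24/25 7/25 0; 0 0 1]

T = [-7/25 24/25 0; 24/25 7/25 0; 0 0 1]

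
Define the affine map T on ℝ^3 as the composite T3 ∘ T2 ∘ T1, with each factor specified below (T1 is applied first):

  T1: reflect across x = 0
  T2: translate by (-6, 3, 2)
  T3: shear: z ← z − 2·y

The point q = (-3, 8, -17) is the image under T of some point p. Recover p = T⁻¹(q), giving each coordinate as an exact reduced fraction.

p = (-3, 5, -3)

T1 = [-1 0 0 0; 0 1 0 0; 0 0 1 0; 0 0 0 1]
T2·T1 = [-1 0 0 -6; 0 1 0 3; 0 0 1 2; 0 0 0 1]
T3·…·T1 = [-1 0 0 -6; 0 1 0 3; 0 -2 1 -4; 0 0 0 1]
det M = -1; M⁻¹ = [-1 0 0 -6; 0 1 0 -3; 0 2 1 -2; 0 0 0 1]
M⁻¹ · (-3, 8, -17)ᵀ = (-3, 5, -3)ᵀ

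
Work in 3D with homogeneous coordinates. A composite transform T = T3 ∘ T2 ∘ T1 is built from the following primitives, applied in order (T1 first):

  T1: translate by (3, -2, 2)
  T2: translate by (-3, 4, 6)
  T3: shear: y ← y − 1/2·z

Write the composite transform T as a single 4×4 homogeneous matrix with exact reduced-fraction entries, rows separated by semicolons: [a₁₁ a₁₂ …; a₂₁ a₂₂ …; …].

T = [1 0 0 0; 0 1 -1/2 -2; 0 0 1 8; 0 0 0 1]

T1 = [1 0 0 3; 0 1 0 -2; 0 0 1 2; 0 0 0 1]
T2·T1 = [1 0 0 0; 0 1 0 2; 0 0 1 8; 0 0 0 1]
T3·…·T1 = [1 0 0 0; 0 1 -1/2 -2; 0 0 1 8; 0 0 0 1]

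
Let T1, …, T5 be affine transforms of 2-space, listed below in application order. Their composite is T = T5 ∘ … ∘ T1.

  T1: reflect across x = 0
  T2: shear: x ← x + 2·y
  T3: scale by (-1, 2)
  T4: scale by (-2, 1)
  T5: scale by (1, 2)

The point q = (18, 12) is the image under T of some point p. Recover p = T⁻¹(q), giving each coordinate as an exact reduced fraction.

T1 = [-1 0 0; 0 1 0; 0 0 1]
T2·T1 = [-1 2 0; 0 1 0; 0 0 1]
T3·…·T1 = [1 -2 0; 0 2 0; 0 0 1]
T4·…·T1 = [-2 4 0; 0 2 0; 0 0 1]
T5·…·T1 = [-2 4 0; 0 4 0; 0 0 1]
det M = -8; M⁻¹ = [-1/2 1/2 0; 0 1/4 0; 0 0 1]
M⁻¹ · (18, 12)ᵀ = (-3, 3)ᵀ

p = (-3, 3)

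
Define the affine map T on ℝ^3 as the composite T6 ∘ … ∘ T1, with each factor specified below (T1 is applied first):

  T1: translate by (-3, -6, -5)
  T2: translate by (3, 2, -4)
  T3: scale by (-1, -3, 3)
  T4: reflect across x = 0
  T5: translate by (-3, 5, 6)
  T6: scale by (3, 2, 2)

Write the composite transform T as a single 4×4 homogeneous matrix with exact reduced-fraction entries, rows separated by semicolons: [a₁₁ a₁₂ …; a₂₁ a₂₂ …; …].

T1 = [1 0 0 -3; 0 1 0 -6; 0 0 1 -5; 0 0 0 1]
T2·T1 = [1 0 0 0; 0 1 0 -4; 0 0 1 -9; 0 0 0 1]
T3·…·T1 = [-1 0 0 0; 0 -3 0 12; 0 0 3 -27; 0 0 0 1]
T4·…·T1 = [1 0 0 0; 0 -3 0 12; 0 0 3 -27; 0 0 0 1]
T5·…·T1 = [1 0 0 -3; 0 -3 0 17; 0 0 3 -21; 0 0 0 1]
T6·…·T1 = [3 0 0 -9; 0 -6 0 34; 0 0 6 -42; 0 0 0 1]

T = [3 0 0 -9; 0 -6 0 34; 0 0 6 -42; 0 0 0 1]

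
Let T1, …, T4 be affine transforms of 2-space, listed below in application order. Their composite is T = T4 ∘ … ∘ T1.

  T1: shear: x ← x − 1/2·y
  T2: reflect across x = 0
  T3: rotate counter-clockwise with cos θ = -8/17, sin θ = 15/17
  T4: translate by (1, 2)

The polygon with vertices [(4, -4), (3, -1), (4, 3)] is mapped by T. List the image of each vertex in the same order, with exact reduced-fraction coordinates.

T1 shear: x ← x − 1/2·y: (4, -4) → (6, -4); (3, -1) → (7/2, -1); (4, 3) → (5/2, 3)
T2 reflect across x = 0: (6, -4) → (-6, -4); (7/2, -1) → (-7/2, -1); (5/2, 3) → (-5/2, 3)
T3 rotate counter-clockwise with cos θ = -8/17, sin θ = 15/17: (-6, -4) → (108/17, -58/17); (-7/2, -1) → (43/17, -89/34); (-5/2, 3) → (-25/17, -123/34)
T4 translate by (1, 2): (108/17, -58/17) → (125/17, -24/17); (43/17, -89/34) → (60/17, -21/34); (-25/17, -123/34) → (-8/17, -55/34)

image vertices: (125/17, -24/17), (60/17, -21/34), (-8/17, -55/34)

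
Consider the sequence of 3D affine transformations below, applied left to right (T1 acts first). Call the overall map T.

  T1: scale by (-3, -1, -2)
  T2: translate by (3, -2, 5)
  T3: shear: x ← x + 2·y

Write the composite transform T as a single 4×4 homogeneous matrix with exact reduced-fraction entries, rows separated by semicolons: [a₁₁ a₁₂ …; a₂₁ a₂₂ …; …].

T = [-3 -2 0 -1; 0 -1 0 -2; 0 0 -2 5; 0 0 0 1]

T1 = [-3 0 0 0; 0 -1 0 0; 0 0 -2 0; 0 0 0 1]
T2·T1 = [-3 0 0 3; 0 -1 0 -2; 0 0 -2 5; 0 0 0 1]
T3·…·T1 = [-3 -2 0 -1; 0 -1 0 -2; 0 0 -2 5; 0 0 0 1]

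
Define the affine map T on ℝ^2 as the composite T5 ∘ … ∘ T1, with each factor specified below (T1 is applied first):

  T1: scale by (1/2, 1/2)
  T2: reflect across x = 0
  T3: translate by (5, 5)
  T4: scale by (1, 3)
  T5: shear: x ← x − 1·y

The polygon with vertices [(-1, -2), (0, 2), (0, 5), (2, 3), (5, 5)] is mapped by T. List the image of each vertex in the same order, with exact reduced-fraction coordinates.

T1 scale by (1/2, 1/2): (-1, -2) → (-1/2, -1); (0, 2) → (0, 1); (0, 5) → (0, 5/2); (2, 3) → (1, 3/2); (5, 5) → (5/2, 5/2)
T2 reflect across x = 0: (-1/2, -1) → (1/2, -1); (0, 1) → (0, 1); (0, 5/2) → (0, 5/2); (1, 3/2) → (-1, 3/2); (5/2, 5/2) → (-5/2, 5/2)
T3 translate by (5, 5): (1/2, -1) → (11/2, 4); (0, 1) → (5, 6); (0, 5/2) → (5, 15/2); (-1, 3/2) → (4, 13/2); (-5/2, 5/2) → (5/2, 15/2)
T4 scale by (1, 3): (11/2, 4) → (11/2, 12); (5, 6) → (5, 18); (5, 15/2) → (5, 45/2); (4, 13/2) → (4, 39/2); (5/2, 15/2) → (5/2, 45/2)
T5 shear: x ← x − 1·y: (11/2, 12) → (-13/2, 12); (5, 18) → (-13, 18); (5, 45/2) → (-35/2, 45/2); (4, 39/2) → (-31/2, 39/2); (5/2, 45/2) → (-20, 45/2)

image vertices: (-13/2, 12), (-13, 18), (-35/2, 45/2), (-31/2, 39/2), (-20, 45/2)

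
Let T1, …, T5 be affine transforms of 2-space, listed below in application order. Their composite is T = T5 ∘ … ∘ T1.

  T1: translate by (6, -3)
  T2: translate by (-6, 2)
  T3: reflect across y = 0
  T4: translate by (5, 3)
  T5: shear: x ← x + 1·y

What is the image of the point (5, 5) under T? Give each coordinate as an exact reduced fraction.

T(p) = (9, -1)

T1 translate by (6, -3): (5, 5) → (11, 2)
T2 translate by (-6, 2): (11, 2) → (5, 4)
T3 reflect across y = 0: (5, 4) → (5, -4)
T4 translate by (5, 3): (5, -4) → (10, -1)
T5 shear: x ← x + 1·y: (10, -1) → (9, -1)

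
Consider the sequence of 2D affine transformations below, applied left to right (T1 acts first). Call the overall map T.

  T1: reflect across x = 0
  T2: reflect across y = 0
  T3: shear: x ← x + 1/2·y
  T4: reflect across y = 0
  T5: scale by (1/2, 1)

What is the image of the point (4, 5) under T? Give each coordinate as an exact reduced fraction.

T(p) = (-13/4, 5)

T1 reflect across x = 0: (4, 5) → (-4, 5)
T2 reflect across y = 0: (-4, 5) → (-4, -5)
T3 shear: x ← x + 1/2·y: (-4, -5) → (-13/2, -5)
T4 reflect across y = 0: (-13/2, -5) → (-13/2, 5)
T5 scale by (1/2, 1): (-13/2, 5) → (-13/4, 5)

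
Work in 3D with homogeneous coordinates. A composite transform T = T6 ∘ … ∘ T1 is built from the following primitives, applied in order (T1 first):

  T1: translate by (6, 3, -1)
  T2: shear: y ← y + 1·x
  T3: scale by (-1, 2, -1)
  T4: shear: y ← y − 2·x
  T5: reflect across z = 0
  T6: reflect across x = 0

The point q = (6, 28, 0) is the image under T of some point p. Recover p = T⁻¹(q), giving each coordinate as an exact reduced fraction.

p = (0, -1, 1)

T1 = [1 0 0 6; 0 1 0 3; 0 0 1 -1; 0 0 0 1]
T2·T1 = [1 0 0 6; 1 1 0 9; 0 0 1 -1; 0 0 0 1]
T3·…·T1 = [-1 0 0 -6; 2 2 0 18; 0 0 -1 1; 0 0 0 1]
T4·…·T1 = [-1 0 0 -6; 4 2 0 30; 0 0 -1 1; 0 0 0 1]
T5·…·T1 = [-1 0 0 -6; 4 2 0 30; 0 0 1 -1; 0 0 0 1]
T6·…·T1 = [1 0 0 6; 4 2 0 30; 0 0 1 -1; 0 0 0 1]
det M = 2; M⁻¹ = [1 0 0 -6; -2 1/2 0 -3; 0 0 1 1; 0 0 0 1]
M⁻¹ · (6, 28, 0)ᵀ = (0, -1, 1)ᵀ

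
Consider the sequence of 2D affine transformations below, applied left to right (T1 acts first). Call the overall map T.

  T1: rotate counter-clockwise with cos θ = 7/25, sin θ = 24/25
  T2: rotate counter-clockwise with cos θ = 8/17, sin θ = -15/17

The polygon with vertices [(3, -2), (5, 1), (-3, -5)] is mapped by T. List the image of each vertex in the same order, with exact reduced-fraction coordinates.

T1 rotate counter-clockwise with cos θ = 7/25, sin θ = 24/25: (3, -2) → (69/25, 58/25); (5, 1) → (11/25, 127/25); (-3, -5) → (99/25, -107/25)
T2 rotate counter-clockwise with cos θ = 8/17, sin θ = -15/17: (69/25, 58/25) → (1422/425, -571/425); (11/25, 127/25) → (1993/425, 851/425); (99/25, -107/25) → (-813/425, -2341/425)

image vertices: (1422/425, -571/425), (1993/425, 851/425), (-813/425, -2341/425)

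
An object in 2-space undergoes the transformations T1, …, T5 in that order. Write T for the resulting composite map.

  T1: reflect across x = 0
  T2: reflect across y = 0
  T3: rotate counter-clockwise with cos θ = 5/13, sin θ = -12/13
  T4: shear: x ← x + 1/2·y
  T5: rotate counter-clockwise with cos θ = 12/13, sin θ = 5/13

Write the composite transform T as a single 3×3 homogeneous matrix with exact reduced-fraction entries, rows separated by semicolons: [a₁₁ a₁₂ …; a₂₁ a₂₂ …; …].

T = [-48/169 -149/169 0; 149/169 -265/338 0; 0 0 1]

T1 = [-1 0 0; 0 1 0; 0 0 1]
T2·T1 = [-1 0 0; 0 -1 0; 0 0 1]
T3·…·T1 = [-5/13 -12/13 0; 12/13 -5/13 0; 0 0 1]
T4·…·T1 = [1/13 -29/26 0; 12/13 -5/13 0; 0 0 1]
T5·…·T1 = [-48/169 -149/169 0; 149/169 -265/338 0; 0 0 1]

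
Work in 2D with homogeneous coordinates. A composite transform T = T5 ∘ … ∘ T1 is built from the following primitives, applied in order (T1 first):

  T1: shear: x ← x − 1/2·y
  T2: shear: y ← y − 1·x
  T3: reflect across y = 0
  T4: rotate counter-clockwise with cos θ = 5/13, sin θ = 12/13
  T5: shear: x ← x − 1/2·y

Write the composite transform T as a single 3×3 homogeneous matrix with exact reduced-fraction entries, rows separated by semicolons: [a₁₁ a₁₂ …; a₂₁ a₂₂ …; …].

T = [-31/26 89/52 0; 17/13 -27/26 0; 0 0 1]

T1 = [1 -1/2 0; 0 1 0; 0 0 1]
T2·T1 = [1 -1/2 0; -1 3/2 0; 0 0 1]
T3·…·T1 = [1 -1/2 0; 1 -3/2 0; 0 0 1]
T4·…·T1 = [-7/13 31/26 0; 17/13 -27/26 0; 0 0 1]
T5·…·T1 = [-31/26 89/52 0; 17/13 -27/26 0; 0 0 1]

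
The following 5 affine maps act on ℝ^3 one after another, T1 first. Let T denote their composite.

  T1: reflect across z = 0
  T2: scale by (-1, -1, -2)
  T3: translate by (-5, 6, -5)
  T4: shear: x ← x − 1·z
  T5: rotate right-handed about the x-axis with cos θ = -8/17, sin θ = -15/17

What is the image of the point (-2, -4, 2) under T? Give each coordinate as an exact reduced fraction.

T(p) = (-2, -95/17, -142/17)

T1 reflect across z = 0: (-2, -4, 2) → (-2, -4, -2)
T2 scale by (-1, -1, -2): (-2, -4, -2) → (2, 4, 4)
T3 translate by (-5, 6, -5): (2, 4, 4) → (-3, 10, -1)
T4 shear: x ← x − 1·z: (-3, 10, -1) → (-2, 10, -1)
T5 rotate right-handed about the x-axis with cos θ = -8/17, sin θ = -15/17: (-2, 10, -1) → (-2, -95/17, -142/17)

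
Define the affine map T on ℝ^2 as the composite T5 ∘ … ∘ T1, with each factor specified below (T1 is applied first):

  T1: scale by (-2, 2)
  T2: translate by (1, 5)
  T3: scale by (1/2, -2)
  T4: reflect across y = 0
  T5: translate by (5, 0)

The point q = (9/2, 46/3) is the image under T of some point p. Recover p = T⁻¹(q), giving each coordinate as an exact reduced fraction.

p = (1, 4/3)

T1 = [-2 0 0; 0 2 0; 0 0 1]
T2·T1 = [-2 0 1; 0 2 5; 0 0 1]
T3·…·T1 = [-1 0 1/2; 0 -4 -10; 0 0 1]
T4·…·T1 = [-1 0 1/2; 0 4 10; 0 0 1]
T5·…·T1 = [-1 0 11/2; 0 4 10; 0 0 1]
det M = -4; M⁻¹ = [-1 0 11/2; 0 1/4 -5/2; 0 0 1]
M⁻¹ · (9/2, 46/3)ᵀ = (1, 4/3)ᵀ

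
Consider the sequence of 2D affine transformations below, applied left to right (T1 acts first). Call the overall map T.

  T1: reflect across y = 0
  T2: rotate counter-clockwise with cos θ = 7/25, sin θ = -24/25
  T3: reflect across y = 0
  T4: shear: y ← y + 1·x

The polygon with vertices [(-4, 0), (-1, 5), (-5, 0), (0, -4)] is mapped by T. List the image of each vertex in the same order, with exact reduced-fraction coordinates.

image vertices: (-28/25, -124/25), (-127/25, -116/25), (-7/5, -31/5), (96/25, 68/25)

T1 reflect across y = 0: (-4, 0) → (-4, 0); (-1, 5) → (-1, -5); (-5, 0) → (-5, 0); (0, -4) → (0, 4)
T2 rotate counter-clockwise with cos θ = 7/25, sin θ = -24/25: (-4, 0) → (-28/25, 96/25); (-1, -5) → (-127/25, -11/25); (-5, 0) → (-7/5, 24/5); (0, 4) → (96/25, 28/25)
T3 reflect across y = 0: (-28/25, 96/25) → (-28/25, -96/25); (-127/25, -11/25) → (-127/25, 11/25); (-7/5, 24/5) → (-7/5, -24/5); (96/25, 28/25) → (96/25, -28/25)
T4 shear: y ← y + 1·x: (-28/25, -96/25) → (-28/25, -124/25); (-127/25, 11/25) → (-127/25, -116/25); (-7/5, -24/5) → (-7/5, -31/5); (96/25, -28/25) → (96/25, 68/25)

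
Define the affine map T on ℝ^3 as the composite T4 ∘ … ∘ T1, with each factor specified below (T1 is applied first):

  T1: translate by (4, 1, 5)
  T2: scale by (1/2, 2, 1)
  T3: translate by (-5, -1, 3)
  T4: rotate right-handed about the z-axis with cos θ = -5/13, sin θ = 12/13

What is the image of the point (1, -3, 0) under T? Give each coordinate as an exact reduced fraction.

T1 translate by (4, 1, 5): (1, -3, 0) → (5, -2, 5)
T2 scale by (1/2, 2, 1): (5, -2, 5) → (5/2, -4, 5)
T3 translate by (-5, -1, 3): (5/2, -4, 5) → (-5/2, -5, 8)
T4 rotate right-handed about the z-axis with cos θ = -5/13, sin θ = 12/13: (-5/2, -5, 8) → (145/26, -5/13, 8)

T(p) = (145/26, -5/13, 8)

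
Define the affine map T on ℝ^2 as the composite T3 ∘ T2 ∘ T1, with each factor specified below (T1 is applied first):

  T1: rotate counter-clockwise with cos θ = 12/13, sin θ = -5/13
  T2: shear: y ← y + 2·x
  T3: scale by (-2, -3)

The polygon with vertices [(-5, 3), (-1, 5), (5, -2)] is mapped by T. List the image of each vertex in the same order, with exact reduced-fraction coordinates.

T1 rotate counter-clockwise with cos θ = 12/13, sin θ = -5/13: (-5, 3) → (-45/13, 61/13); (-1, 5) → (1, 5); (5, -2) → (50/13, -49/13)
T2 shear: y ← y + 2·x: (-45/13, 61/13) → (-45/13, -29/13); (1, 5) → (1, 7); (50/13, -49/13) → (50/13, 51/13)
T3 scale by (-2, -3): (-45/13, -29/13) → (90/13, 87/13); (1, 7) → (-2, -21); (50/13, 51/13) → (-100/13, -153/13)

image vertices: (90/13, 87/13), (-2, -21), (-100/13, -153/13)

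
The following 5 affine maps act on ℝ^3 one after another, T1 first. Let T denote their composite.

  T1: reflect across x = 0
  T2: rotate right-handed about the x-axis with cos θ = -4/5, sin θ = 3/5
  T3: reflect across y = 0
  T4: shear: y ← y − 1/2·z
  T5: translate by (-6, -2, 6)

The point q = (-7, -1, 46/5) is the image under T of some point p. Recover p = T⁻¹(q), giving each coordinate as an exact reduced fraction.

p = (1, 4, -1)

T1 = [-1 0 0 0; 0 1 0 0; 0 0 1 0; 0 0 0 1]
T2·T1 = [-1 0 0 0; 0 -4/5 -3/5 0; 0 3/5 -4/5 0; 0 0 0 1]
T3·…·T1 = [-1 0 0 0; 0 4/5 3/5 0; 0 3/5 -4/5 0; 0 0 0 1]
T4·…·T1 = [-1 0 0 0; 0 1/2 1 0; 0 3/5 -4/5 0; 0 0 0 1]
T5·…·T1 = [-1 0 0 -6; 0 1/2 1 -2; 0 3/5 -4/5 6; 0 0 0 1]
det M = 1; M⁻¹ = [-1 0 0 -6; 0 4/5 1 -22/5; 0 3/5 -1/2 21/5; 0 0 0 1]
M⁻¹ · (-7, -1, 46/5)ᵀ = (1, 4, -1)ᵀ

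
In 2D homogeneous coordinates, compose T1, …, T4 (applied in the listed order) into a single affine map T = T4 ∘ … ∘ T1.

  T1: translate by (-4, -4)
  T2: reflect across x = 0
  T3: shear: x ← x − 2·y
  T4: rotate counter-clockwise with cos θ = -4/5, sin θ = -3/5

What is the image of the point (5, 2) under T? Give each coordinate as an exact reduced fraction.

T1 translate by (-4, -4): (5, 2) → (1, -2)
T2 reflect across x = 0: (1, -2) → (-1, -2)
T3 shear: x ← x − 2·y: (-1, -2) → (3, -2)
T4 rotate counter-clockwise with cos θ = -4/5, sin θ = -3/5: (3, -2) → (-18/5, -1/5)

T(p) = (-18/5, -1/5)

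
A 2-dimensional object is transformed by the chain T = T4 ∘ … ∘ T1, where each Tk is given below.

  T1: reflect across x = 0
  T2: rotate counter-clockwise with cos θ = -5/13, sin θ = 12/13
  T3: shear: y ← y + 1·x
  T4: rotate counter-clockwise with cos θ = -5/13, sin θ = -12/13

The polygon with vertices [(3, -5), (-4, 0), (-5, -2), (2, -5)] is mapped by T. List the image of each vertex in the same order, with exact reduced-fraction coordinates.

T1 reflect across x = 0: (3, -5) → (-3, -5); (-4, 0) → (4, 0); (-5, -2) → (5, -2); (2, -5) → (-2, -5)
T2 rotate counter-clockwise with cos θ = -5/13, sin θ = 12/13: (-3, -5) → (75/13, -11/13); (4, 0) → (-20/13, 48/13); (5, -2) → (-1/13, 70/13); (-2, -5) → (70/13, 1/13)
T3 shear: y ← y + 1·x: (75/13, -11/13) → (75/13, 64/13); (-20/13, 48/13) → (-20/13, 28/13); (-1/13, 70/13) → (-1/13, 69/13); (70/13, 1/13) → (70/13, 71/13)
T4 rotate counter-clockwise with cos θ = -5/13, sin θ = -12/13: (75/13, 64/13) → (393/169, -1220/169); (-20/13, 28/13) → (436/169, 100/169); (-1/13, 69/13) → (833/169, -333/169); (70/13, 71/13) → (502/169, -1195/169)

image vertices: (393/169, -1220/169), (436/169, 100/169), (833/169, -333/169), (502/169, -1195/169)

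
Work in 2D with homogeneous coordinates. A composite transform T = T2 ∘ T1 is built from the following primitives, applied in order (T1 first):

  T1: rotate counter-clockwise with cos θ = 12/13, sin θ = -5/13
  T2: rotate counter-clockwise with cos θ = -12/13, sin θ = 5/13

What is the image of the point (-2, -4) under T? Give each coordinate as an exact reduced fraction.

T1 rotate counter-clockwise with cos θ = 12/13, sin θ = -5/13: (-2, -4) → (-44/13, -38/13)
T2 rotate counter-clockwise with cos θ = -12/13, sin θ = 5/13: (-44/13, -38/13) → (718/169, 236/169)

T(p) = (718/169, 236/169)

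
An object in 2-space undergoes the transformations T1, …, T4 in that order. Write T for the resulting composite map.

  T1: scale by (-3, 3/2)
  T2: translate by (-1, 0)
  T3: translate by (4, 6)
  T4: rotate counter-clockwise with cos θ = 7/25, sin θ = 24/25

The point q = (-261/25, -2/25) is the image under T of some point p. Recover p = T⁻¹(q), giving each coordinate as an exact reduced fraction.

p = (2, 8/3)

T1 = [-3 0 0; 0 3/2 0; 0 0 1]
T2·T1 = [-3 0 -1; 0 3/2 0; 0 0 1]
T3·…·T1 = [-3 0 3; 0 3/2 6; 0 0 1]
T4·…·T1 = [-21/25 -36/25 -123/25; -72/25 21/50 114/25; 0 0 1]
det M = -9/2; M⁻¹ = [-7/75 -8/25 1; -16/25 14/75 -4; 0 0 1]
M⁻¹ · (-261/25, -2/25)ᵀ = (2, 8/3)ᵀ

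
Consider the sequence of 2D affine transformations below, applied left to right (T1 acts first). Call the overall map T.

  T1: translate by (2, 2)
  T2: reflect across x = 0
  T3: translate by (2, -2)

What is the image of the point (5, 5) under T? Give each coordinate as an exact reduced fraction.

T(p) = (-5, 5)

T1 translate by (2, 2): (5, 5) → (7, 7)
T2 reflect across x = 0: (7, 7) → (-7, 7)
T3 translate by (2, -2): (-7, 7) → (-5, 5)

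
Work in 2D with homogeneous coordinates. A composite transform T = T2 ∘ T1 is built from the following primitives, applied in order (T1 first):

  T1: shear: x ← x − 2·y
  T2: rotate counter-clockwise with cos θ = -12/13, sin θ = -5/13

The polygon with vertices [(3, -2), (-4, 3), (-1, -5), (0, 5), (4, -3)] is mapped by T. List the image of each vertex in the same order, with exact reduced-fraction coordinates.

image vertices: (-94/13, -11/13), (135/13, 14/13), (-133/13, 15/13), (145/13, -10/13), (-135/13, -14/13)

T1 shear: x ← x − 2·y: (3, -2) → (7, -2); (-4, 3) → (-10, 3); (-1, -5) → (9, -5); (0, 5) → (-10, 5); (4, -3) → (10, -3)
T2 rotate counter-clockwise with cos θ = -12/13, sin θ = -5/13: (7, -2) → (-94/13, -11/13); (-10, 3) → (135/13, 14/13); (9, -5) → (-133/13, 15/13); (-10, 5) → (145/13, -10/13); (10, -3) → (-135/13, -14/13)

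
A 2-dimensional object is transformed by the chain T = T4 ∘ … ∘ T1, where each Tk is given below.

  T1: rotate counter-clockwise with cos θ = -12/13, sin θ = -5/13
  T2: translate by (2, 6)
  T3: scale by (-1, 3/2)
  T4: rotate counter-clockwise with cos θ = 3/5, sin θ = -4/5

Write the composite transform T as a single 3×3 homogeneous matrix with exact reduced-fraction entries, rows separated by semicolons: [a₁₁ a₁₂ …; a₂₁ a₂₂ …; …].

T = [6/65 -87/65 6; -141/130 -34/65 7; 0 0 1]

T1 = [-12/13 5/13 0; -5/13 -12/13 0; 0 0 1]
T2·T1 = [-12/13 5/13 2; -5/13 -12/13 6; 0 0 1]
T3·…·T1 = [12/13 -5/13 -2; -15/26 -18/13 9; 0 0 1]
T4·…·T1 = [6/65 -87/65 6; -141/130 -34/65 7; 0 0 1]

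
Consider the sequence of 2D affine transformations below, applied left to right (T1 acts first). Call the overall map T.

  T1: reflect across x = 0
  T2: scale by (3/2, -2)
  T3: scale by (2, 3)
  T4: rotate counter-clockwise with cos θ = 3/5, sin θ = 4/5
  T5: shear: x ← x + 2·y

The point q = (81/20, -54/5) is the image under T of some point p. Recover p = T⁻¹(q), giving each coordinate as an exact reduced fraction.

p = (-9/4, 9/2)

T1 = [-1 0 0; 0 1 0; 0 0 1]
T2·T1 = [-3/2 0 0; 0 -2 0; 0 0 1]
T3·…·T1 = [-3 0 0; 0 -6 0; 0 0 1]
T4·…·T1 = [-9/5 24/5 0; -12/5 -18/5 0; 0 0 1]
T5·…·T1 = [-33/5 -12/5 0; -12/5 -18/5 0; 0 0 1]
det M = 18; M⁻¹ = [-1/5 2/15 0; 2/15 -11/30 0; 0 0 1]
M⁻¹ · (81/20, -54/5)ᵀ = (-9/4, 9/2)ᵀ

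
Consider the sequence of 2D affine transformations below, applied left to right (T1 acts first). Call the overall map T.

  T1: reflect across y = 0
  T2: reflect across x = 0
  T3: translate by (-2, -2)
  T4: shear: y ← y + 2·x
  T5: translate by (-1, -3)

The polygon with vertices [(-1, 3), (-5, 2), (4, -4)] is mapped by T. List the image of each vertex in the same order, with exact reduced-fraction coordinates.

T1 reflect across y = 0: (-1, 3) → (-1, -3); (-5, 2) → (-5, -2); (4, -4) → (4, 4)
T2 reflect across x = 0: (-1, -3) → (1, -3); (-5, -2) → (5, -2); (4, 4) → (-4, 4)
T3 translate by (-2, -2): (1, -3) → (-1, -5); (5, -2) → (3, -4); (-4, 4) → (-6, 2)
T4 shear: y ← y + 2·x: (-1, -5) → (-1, -7); (3, -4) → (3, 2); (-6, 2) → (-6, -10)
T5 translate by (-1, -3): (-1, -7) → (-2, -10); (3, 2) → (2, -1); (-6, -10) → (-7, -13)

image vertices: (-2, -10), (2, -1), (-7, -13)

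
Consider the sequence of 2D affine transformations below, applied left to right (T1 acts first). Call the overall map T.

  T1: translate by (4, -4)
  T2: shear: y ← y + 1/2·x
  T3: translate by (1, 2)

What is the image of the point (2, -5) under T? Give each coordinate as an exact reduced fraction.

T1 translate by (4, -4): (2, -5) → (6, -9)
T2 shear: y ← y + 1/2·x: (6, -9) → (6, -6)
T3 translate by (1, 2): (6, -6) → (7, -4)

T(p) = (7, -4)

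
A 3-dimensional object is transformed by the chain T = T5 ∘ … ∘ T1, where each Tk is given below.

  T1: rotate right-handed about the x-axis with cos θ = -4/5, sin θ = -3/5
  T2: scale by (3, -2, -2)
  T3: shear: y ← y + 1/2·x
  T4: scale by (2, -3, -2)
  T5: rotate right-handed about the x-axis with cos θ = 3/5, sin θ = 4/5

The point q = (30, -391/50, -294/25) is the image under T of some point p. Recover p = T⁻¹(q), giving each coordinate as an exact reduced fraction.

p = (5, -1, 1)

T1 = [1 0 0 0; 0 -4/5 3/5 0; 0 -3/5 -4/5 0; 0 0 0 1]
T2·T1 = [3 0 0 0; 0 8/5 -6/5 0; 0 6/5 8/5 0; 0 0 0 1]
T3·…·T1 = [3 0 0 0; 3/2 8/5 -6/5 0; 0 6/5 8/5 0; 0 0 0 1]
T4·…·T1 = [6 0 0 0; -9/2 -24/5 18/5 0; 0 -12/5 -16/5 0; 0 0 0 1]
T5·…·T1 = [6 0 0 0; -27/10 -24/25 118/25 0; -18/5 -132/25 24/25 0; 0 0 0 1]
det M = 144; M⁻¹ = [1/6 0 0 0; -1/10 1/25 -59/300 0; 3/40 11/50 -1/25 0; 0 0 0 1]
M⁻¹ · (30, -391/50, -294/25)ᵀ = (5, -1, 1)ᵀ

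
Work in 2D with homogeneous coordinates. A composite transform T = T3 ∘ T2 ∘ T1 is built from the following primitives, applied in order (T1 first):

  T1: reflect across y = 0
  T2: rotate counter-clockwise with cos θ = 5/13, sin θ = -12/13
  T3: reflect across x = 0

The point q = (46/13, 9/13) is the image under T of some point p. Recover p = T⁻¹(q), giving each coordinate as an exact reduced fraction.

p = (-2, 3)

T1 = [1 0 0; 0 -1 0; 0 0 1]
T2·T1 = [5/13 -12/13 0; -12/13 -5/13 0; 0 0 1]
T3·…·T1 = [-5/13 12/13 0; -12/13 -5/13 0; 0 0 1]
det M = 1; M⁻¹ = [-5/13 -12/13 0; 12/13 -5/13 0; 0 0 1]
M⁻¹ · (46/13, 9/13)ᵀ = (-2, 3)ᵀ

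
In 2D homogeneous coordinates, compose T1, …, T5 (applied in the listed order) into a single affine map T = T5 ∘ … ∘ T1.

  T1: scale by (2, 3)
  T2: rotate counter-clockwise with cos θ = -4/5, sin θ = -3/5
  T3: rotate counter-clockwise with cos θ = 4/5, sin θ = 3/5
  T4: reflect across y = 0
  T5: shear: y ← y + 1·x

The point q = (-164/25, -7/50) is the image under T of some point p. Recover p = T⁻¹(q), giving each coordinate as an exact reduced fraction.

p = (4, -3/2)

T1 = [2 0 0; 0 3 0; 0 0 1]
T2·T1 = [-8/5 9/5 0; -6/5 -12/5 0; 0 0 1]
T3·…·T1 = [-14/25 72/25 0; -48/25 -21/25 0; 0 0 1]
T4·…·T1 = [-14/25 72/25 0; 48/25 21/25 0; 0 0 1]
T5·…·T1 = [-14/25 72/25 0; 34/25 93/25 0; 0 0 1]
det M = -6; M⁻¹ = [-31/50 12/25 0; 17/75 7/75 0; 0 0 1]
M⁻¹ · (-164/25, -7/50)ᵀ = (4, -3/2)ᵀ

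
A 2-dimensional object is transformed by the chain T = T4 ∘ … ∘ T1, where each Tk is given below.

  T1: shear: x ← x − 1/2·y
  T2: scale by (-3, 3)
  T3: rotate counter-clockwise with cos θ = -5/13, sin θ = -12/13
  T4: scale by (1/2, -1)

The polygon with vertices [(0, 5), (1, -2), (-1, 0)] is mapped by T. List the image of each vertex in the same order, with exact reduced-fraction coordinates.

T1 shear: x ← x − 1/2·y: (0, 5) → (-5/2, 5); (1, -2) → (2, -2); (-1, 0) → (-1, 0)
T2 scale by (-3, 3): (-5/2, 5) → (15/2, 15); (2, -2) → (-6, -6); (-1, 0) → (3, 0)
T3 rotate counter-clockwise with cos θ = -5/13, sin θ = -12/13: (15/2, 15) → (285/26, -165/13); (-6, -6) → (-42/13, 102/13); (3, 0) → (-15/13, -36/13)
T4 scale by (1/2, -1): (285/26, -165/13) → (285/52, 165/13); (-42/13, 102/13) → (-21/13, -102/13); (-15/13, -36/13) → (-15/26, 36/13)

image vertices: (285/52, 165/13), (-21/13, -102/13), (-15/26, 36/13)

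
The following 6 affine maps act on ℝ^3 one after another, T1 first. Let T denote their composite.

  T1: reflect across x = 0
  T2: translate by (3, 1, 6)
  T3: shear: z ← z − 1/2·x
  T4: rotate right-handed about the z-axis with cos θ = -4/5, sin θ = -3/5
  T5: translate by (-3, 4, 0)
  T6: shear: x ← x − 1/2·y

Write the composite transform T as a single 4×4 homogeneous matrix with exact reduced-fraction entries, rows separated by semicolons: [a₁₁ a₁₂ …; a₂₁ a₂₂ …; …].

T = [1/2 1 0 -11/2; 3/5 -4/5 0 7/5; 1/2 0 1 9/2; 0 0 0 1]

T1 = [-1 0 0 0; 0 1 0 0; 0 0 1 0; 0 0 0 1]
T2·T1 = [-1 0 0 3; 0 1 0 1; 0 0 1 6; 0 0 0 1]
T3·…·T1 = [-1 0 0 3; 0 1 0 1; 1/2 0 1 9/2; 0 0 0 1]
T4·…·T1 = [4/5 3/5 0 -9/5; 3/5 -4/5 0 -13/5; 1/2 0 1 9/2; 0 0 0 1]
T5·…·T1 = [4/5 3/5 0 -24/5; 3/5 -4/5 0 7/5; 1/2 0 1 9/2; 0 0 0 1]
T6·…·T1 = [1/2 1 0 -11/2; 3/5 -4/5 0 7/5; 1/2 0 1 9/2; 0 0 0 1]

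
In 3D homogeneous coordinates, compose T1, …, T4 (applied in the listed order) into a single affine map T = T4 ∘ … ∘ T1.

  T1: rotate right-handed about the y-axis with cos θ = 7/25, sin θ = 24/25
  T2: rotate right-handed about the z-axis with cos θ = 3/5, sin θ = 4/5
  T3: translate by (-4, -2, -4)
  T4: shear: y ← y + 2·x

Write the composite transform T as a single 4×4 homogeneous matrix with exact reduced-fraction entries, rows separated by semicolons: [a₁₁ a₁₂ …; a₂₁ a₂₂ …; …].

T1 = [7/25 0 24/25 0; 0 1 0 0; -24/25 0 7/25 0; 0 0 0 1]
T2·T1 = [21/125 -4/5 72/125 0; 28/125 3/5 96/125 0; -24/25 0 7/25 0; 0 0 0 1]
T3·…·T1 = [21/125 -4/5 72/125 -4; 28/125 3/5 96/125 -2; -24/25 0 7/25 -4; 0 0 0 1]
T4·…·T1 = [21/125 -4/5 72/125 -4; 14/25 -1 48/25 -10; -24/25 0 7/25 -4; 0 0 0 1]

T = [21/125 -4/5 72/125 -4; 14/25 -1 48/25 -10; -24/25 0 7/25 -4; 0 0 0 1]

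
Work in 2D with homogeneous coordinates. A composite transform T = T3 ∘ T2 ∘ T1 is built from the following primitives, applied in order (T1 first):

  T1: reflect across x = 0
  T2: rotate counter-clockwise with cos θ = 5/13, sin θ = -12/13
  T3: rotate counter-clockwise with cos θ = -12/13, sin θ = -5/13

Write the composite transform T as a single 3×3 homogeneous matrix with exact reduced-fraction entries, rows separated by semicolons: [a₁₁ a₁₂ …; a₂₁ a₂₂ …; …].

T = [120/169 -119/169 0; -119/169 -120/169 0; 0 0 1]

T1 = [-1 0 0; 0 1 0; 0 0 1]
T2·T1 = [-5/13 12/13 0; 12/13 5/13 0; 0 0 1]
T3·…·T1 = [120/169 -119/169 0; -119/169 -120/169 0; 0 0 1]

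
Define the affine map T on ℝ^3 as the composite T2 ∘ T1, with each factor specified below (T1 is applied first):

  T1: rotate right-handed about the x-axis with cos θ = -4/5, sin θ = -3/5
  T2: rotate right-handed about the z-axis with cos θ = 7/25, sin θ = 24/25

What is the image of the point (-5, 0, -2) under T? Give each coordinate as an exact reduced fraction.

T1 rotate right-handed about the x-axis with cos θ = -4/5, sin θ = -3/5: (-5, 0, -2) → (-5, -6/5, 8/5)
T2 rotate right-handed about the z-axis with cos θ = 7/25, sin θ = 24/25: (-5, -6/5, 8/5) → (-31/125, -642/125, 8/5)

T(p) = (-31/125, -642/125, 8/5)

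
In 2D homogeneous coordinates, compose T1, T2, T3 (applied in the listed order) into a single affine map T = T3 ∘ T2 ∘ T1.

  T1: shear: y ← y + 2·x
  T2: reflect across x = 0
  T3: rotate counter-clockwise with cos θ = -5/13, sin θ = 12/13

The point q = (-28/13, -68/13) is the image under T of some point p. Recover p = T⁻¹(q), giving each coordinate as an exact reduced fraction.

T1 = [1 0 0; 2 1 0; 0 0 1]
T2·T1 = [-1 0 0; 2 1 0; 0 0 1]
T3·…·T1 = [-19/13 -12/13 0; -22/13 -5/13 0; 0 0 1]
det M = -1; M⁻¹ = [5/13 -12/13 0; -22/13 19/13 0; 0 0 1]
M⁻¹ · (-28/13, -68/13)ᵀ = (4, -4)ᵀ

p = (4, -4)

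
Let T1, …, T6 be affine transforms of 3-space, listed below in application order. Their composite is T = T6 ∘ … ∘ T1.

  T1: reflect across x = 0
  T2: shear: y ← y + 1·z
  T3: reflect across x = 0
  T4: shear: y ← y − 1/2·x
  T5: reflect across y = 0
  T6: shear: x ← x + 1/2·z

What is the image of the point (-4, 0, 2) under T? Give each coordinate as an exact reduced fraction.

T1 reflect across x = 0: (-4, 0, 2) → (4, 0, 2)
T2 shear: y ← y + 1·z: (4, 0, 2) → (4, 2, 2)
T3 reflect across x = 0: (4, 2, 2) → (-4, 2, 2)
T4 shear: y ← y − 1/2·x: (-4, 2, 2) → (-4, 4, 2)
T5 reflect across y = 0: (-4, 4, 2) → (-4, -4, 2)
T6 shear: x ← x + 1/2·z: (-4, -4, 2) → (-3, -4, 2)

T(p) = (-3, -4, 2)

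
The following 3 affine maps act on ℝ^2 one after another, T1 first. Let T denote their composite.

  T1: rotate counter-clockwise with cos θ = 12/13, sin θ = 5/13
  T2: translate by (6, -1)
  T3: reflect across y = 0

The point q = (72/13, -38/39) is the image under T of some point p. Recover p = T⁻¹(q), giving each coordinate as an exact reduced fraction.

T1 = [12/13 -5/13 0; 5/13 12/13 0; 0 0 1]
T2·T1 = [12/13 -5/13 6; 5/13 12/13 -1; 0 0 1]
T3·…·T1 = [12/13 -5/13 6; -5/13 -12/13 1; 0 0 1]
det M = -1; M⁻¹ = [12/13 -5/13 -67/13; -5/13 -12/13 42/13; 0 0 1]
M⁻¹ · (72/13, -38/39)ᵀ = (1/3, 2)ᵀ

p = (1/3, 2)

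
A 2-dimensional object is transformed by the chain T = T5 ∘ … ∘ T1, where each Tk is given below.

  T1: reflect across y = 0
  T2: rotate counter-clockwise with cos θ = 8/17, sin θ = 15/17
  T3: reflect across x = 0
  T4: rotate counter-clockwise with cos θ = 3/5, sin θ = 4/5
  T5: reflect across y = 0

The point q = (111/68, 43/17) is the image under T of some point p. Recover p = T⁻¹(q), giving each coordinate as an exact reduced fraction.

T1 = [1 0 0; 0 -1 0; 0 0 1]
T2·T1 = [8/17 15/17 0; 15/17 -8/17 0; 0 0 1]
T3·…·T1 = [-8/17 -15/17 0; 15/17 -8/17 0; 0 0 1]
T4·…·T1 = [-84/85 -13/85 0; 13/85 -84/85 0; 0 0 1]
T5·…·T1 = [-84/85 -13/85 0; -13/85 84/85 0; 0 0 1]
det M = -1; M⁻¹ = [-84/85 -13/85 0; -13/85 84/85 0; 0 0 1]
M⁻¹ · (111/68, 43/17)ᵀ = (-2, 9/4)ᵀ

p = (-2, 9/4)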